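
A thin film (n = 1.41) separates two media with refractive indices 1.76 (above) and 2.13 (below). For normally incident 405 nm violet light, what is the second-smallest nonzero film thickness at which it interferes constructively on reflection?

Ray reflecting at the top interface goes from n = 1.76 toward n = 1.41: no phase shift.
Bottom surface (1.41 → 2.13): reflection off a higher-index medium gives a half-wave phase shift.
Exactly one π shift → a net half-wave offset.
For maximum reflection here: 2 n t = (m + ½) λ.
The second-smallest nonzero thickness corresponds to m = 1: t = (m + ½) λ / (2 n) = 1.50 × 405 / (2 × 1.41) = 215 nm.

215 nm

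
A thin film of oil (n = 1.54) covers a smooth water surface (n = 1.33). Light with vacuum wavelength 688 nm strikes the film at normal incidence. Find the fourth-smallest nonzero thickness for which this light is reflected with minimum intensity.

894 nm

Top surface (1.0 → 1.54): reflection off a higher-index medium gives a half-wave phase shift.
Bottom surface (1.54 → 1.33): reflection off a lower-index medium gives no phase shift.
Exactly one π shift → a net half-wave offset.
With one net inversion, destructive interference in reflection requires 2 n t = m λ.
The fourth-smallest nonzero thickness corresponds to m = 4: t = m λ / (2 n) = 4.00 × 688 / (2 × 1.54) = 894 nm.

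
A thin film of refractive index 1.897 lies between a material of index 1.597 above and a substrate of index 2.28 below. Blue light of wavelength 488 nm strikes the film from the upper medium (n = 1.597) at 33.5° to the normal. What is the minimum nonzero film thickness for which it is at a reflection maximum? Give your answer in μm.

0.145 μm

At the upper boundary (n = 1.597 to n = 1.897) the reflected ray undergoes a half-wave phase shift.
At the lower boundary (n = 1.897 to n = 2.28) the reflected ray undergoes a half-wave phase shift.
The two reflections carry the same phase change, so no net offset.
So the condition for constructive reflection is 2 n t cos θ_r = m λ.
Snell's law: 1.597 sin 33.5° = 1.897 sin θ_r → sin θ_r = 0.465, cos θ_r = 0.885.
Minimum nonzero at m = 1: t = λ / (2 n cos θ_r) = 488 / (2 × 1.897 × 0.885) = 145 nm.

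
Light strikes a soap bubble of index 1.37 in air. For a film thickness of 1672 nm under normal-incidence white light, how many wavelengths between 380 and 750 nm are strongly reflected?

Ray reflecting at the top interface goes from n = 1.0 toward n = 1.37: a half-wave phase shift.
Bottom surface (1.37 → 1.0): reflection off a lower-index medium gives no phase shift.
Net: one phase inversion between the two reflected rays.
For maximum reflection here: 2 n t = (m + ½) λ.
λ = 2 n t / (m + ½) = 4581 / (m + ½) nm.
m=5: 833 nm (IR); m=6: 705 nm (visible); m=7: 611 nm (visible); m=8: 539 nm (visible); m=9: 482 nm (visible); m=10: 436 nm (visible); m=11: 398 nm (visible); m=12: 367 nm (UV).

6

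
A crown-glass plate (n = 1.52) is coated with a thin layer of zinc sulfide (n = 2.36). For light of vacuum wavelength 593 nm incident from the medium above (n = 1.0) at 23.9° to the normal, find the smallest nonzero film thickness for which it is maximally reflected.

Top surface (1.0 → 2.36): reflection off a higher-index medium gives a half-wave phase shift.
Ray reflecting at the bottom interface goes from n = 2.36 toward n = 1.52: no phase shift.
The two reflections differ by half a wavelength.
So the condition for constructive reflection is 2 n t cos θ_r = (m + ½) λ.
Snell's law: 1.0 sin 23.9° = 2.36 sin θ_r → sin θ_r = 0.172, cos θ_r = 0.985.
Minimum at m = 0: t = λ / (4 n cos θ_r) = 593 / (4 × 2.36 × 0.985) = 63.8 nm.

63.8 nm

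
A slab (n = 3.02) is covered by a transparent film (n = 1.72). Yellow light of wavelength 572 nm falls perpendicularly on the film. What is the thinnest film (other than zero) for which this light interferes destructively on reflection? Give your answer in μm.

0.0831 μm

At the upper boundary (n = 1.0 to n = 1.72) the reflected ray undergoes a half-wave phase shift.
Ray reflecting at the bottom interface goes from n = 1.72 toward n = 3.02: a half-wave phase shift.
Net: no relative phase inversion (both shifts match).
For weak reflection here: 2 n t = (m + ½) λ.
Minimum at m = 0: t = λ / (4 n) = 572 / (4 × 1.72) = 83.1 nm.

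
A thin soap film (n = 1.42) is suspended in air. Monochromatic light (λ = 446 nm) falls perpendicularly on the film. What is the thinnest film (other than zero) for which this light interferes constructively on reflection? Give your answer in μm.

Ray reflecting at the top interface goes from n = 1.0 toward n = 1.42: a half-wave phase shift.
Bottom surface (1.42 → 1.0): reflection off a lower-index medium gives no phase shift.
The two reflections differ by half a wavelength.
For maximum reflection here: 2 n t = (m + ½) λ.
Minimum at m = 0: t = λ / (4 n) = 446 / (4 × 1.42) = 78.5 nm.

0.0785 μm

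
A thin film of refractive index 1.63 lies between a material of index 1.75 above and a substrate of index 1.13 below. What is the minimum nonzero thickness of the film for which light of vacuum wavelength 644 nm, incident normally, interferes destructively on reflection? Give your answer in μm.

0.0988 μm

At the upper boundary (n = 1.75 to n = 1.63) the reflected ray undergoes no phase shift.
Bottom surface (1.63 → 1.13): reflection off a lower-index medium gives no phase shift.
Net: no relative phase inversion (both shifts match).
So the condition for destructive reflection is 2 n t = (m + ½) λ.
Minimum at m = 0: t = λ / (4 n) = 644 / (4 × 1.63) = 98.8 nm.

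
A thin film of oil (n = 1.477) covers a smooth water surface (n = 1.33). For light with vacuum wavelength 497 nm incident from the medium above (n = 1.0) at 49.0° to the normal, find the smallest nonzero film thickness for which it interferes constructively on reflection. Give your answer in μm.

At the upper boundary (n = 1.0 to n = 1.477) the reflected ray undergoes a half-wave phase shift.
Bottom surface (1.477 → 1.33): reflection off a lower-index medium gives no phase shift.
Exactly one π shift → a net half-wave offset.
So the condition for constructive reflection is 2 n t cos θ_r = (m + ½) λ.
Snell's law: 1.0 sin 49.0° = 1.477 sin θ_r → sin θ_r = 0.511, cos θ_r = 0.860.
Minimum at m = 0: t = λ / (4 n cos θ_r) = 497 / (4 × 1.477 × 0.860) = 97.9 nm.

0.0979 μm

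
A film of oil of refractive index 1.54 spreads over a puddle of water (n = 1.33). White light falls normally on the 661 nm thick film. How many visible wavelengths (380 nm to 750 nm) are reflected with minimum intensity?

At the upper boundary (n = 1.0 to n = 1.54) the reflected ray undergoes a half-wave phase shift.
Bottom surface (1.54 → 1.33): reflection off a lower-index medium gives no phase shift.
The two reflections differ by half a wavelength.
So the condition for destructive reflection is 2 n t = m λ.
λ = 2 n t / m = 2036 / m nm.
m=2: 1018 nm (IR); m=3: 679 nm (visible); m=4: 509 nm (visible); m=5: 407 nm (visible); m=6: 339 nm (UV).

3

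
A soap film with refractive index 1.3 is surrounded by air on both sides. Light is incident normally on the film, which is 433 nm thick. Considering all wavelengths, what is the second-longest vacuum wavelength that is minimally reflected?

At the upper boundary (n = 1.0 to n = 1.3) the reflected ray undergoes a half-wave phase shift.
Ray reflecting at the bottom interface goes from n = 1.3 toward n = 1.0: no phase shift.
Net: one phase inversion between the two reflected rays.
For weak reflection here: 2 n t = m λ.
λ = 2 n t / m. The second-longest wavelength is m = 2: λ = 2 × 1.3 × 433 / 2.00 = 563 nm.

563 nm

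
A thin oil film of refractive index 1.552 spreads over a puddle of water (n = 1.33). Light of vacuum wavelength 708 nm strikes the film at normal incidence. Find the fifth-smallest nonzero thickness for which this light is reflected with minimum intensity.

1140 nm

Ray reflecting at the top interface goes from n = 1.0 toward n = 1.552: a half-wave phase shift.
Ray reflecting at the bottom interface goes from n = 1.552 toward n = 1.33: no phase shift.
Exactly one π shift → a net half-wave offset.
For weak reflection here: 2 n t = m λ.
The fifth-smallest nonzero thickness corresponds to m = 5: t = m λ / (2 n) = 5.00 × 708 / (2 × 1.552) = 1140 nm.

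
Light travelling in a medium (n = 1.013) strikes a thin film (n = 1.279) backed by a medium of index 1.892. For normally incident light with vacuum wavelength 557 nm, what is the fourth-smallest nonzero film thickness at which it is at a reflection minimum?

762 nm

Ray reflecting at the top interface goes from n = 1.013 toward n = 1.279: a half-wave phase shift.
Bottom surface (1.279 → 1.892): reflection off a higher-index medium gives a half-wave phase shift.
Zero or two π shifts → no net half-wave offset.
So the condition for destructive reflection is 2 n t = (m + ½) λ.
The fourth-smallest nonzero thickness corresponds to m = 3: t = (m + ½) λ / (2 n) = 3.50 × 557 / (2 × 1.279) = 762 nm.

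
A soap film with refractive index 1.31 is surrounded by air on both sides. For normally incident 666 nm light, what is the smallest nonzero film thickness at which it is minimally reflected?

254 nm

Ray reflecting at the top interface goes from n = 1.0 toward n = 1.31: a half-wave phase shift.
At the lower boundary (n = 1.31 to n = 1.0) the reflected ray undergoes no phase shift.
Exactly one π shift → a net half-wave offset.
So the condition for destructive reflection is 2 n t = m λ.
The smallest nonzero thickness corresponds to m = 1: t = m λ / (2 n) = 1.00 × 666 / (2 × 1.31) = 254 nm.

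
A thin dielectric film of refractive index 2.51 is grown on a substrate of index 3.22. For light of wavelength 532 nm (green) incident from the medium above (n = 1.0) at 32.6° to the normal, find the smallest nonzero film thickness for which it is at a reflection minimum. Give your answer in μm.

Top surface (1.0 → 2.51): reflection off a higher-index medium gives a half-wave phase shift.
Ray reflecting at the bottom interface goes from n = 2.51 toward n = 3.22: a half-wave phase shift.
Net: no relative phase inversion (both shifts match).
With no net inversion, destructive interference in reflection requires 2 n t cos θ_r = (m + ½) λ.
Snell's law: 1.0 sin 32.6° = 2.51 sin θ_r → sin θ_r = 0.215, cos θ_r = 0.977.
Minimum at m = 0: t = λ / (4 n cos θ_r) = 532 / (4 × 2.51 × 0.977) = 54.3 nm.

0.0543 μm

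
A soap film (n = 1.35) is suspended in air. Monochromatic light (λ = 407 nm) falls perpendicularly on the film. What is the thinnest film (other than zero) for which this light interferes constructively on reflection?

Ray reflecting at the top interface goes from n = 1.0 toward n = 1.35: a half-wave phase shift.
Ray reflecting at the bottom interface goes from n = 1.35 toward n = 1.0: no phase shift.
The two reflections differ by half a wavelength.
With one net inversion, constructive interference in reflection requires 2 n t = (m + ½) λ.
Minimum at m = 0: t = λ / (4 n) = 407 / (4 × 1.35) = 75.4 nm.

75.4 nm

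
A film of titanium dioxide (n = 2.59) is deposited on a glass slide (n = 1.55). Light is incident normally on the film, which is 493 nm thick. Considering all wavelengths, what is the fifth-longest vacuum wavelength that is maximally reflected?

567 nm

Ray reflecting at the top interface goes from n = 1.0 toward n = 2.59: a half-wave phase shift.
Ray reflecting at the bottom interface goes from n = 2.59 toward n = 1.55: no phase shift.
Net: one phase inversion between the two reflected rays.
For strong reflection here: 2 n t = (m + ½) λ.
λ = 2 n t / (m + ½). The fifth-longest wavelength is m = 4: λ = 2 × 2.59 × 493 / 4.50 = 567 nm.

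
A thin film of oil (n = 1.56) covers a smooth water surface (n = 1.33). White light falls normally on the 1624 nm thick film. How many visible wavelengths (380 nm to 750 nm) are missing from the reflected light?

At the upper boundary (n = 1.0 to n = 1.56) the reflected ray undergoes a half-wave phase shift.
At the lower boundary (n = 1.56 to n = 1.33) the reflected ray undergoes no phase shift.
Net: one phase inversion between the two reflected rays.
With one net inversion, destructive interference in reflection requires 2 n t = m λ.
λ = 2 n t / m = 5067 / m nm.
m=6: 844 nm (IR); m=7: 724 nm (visible); m=8: 633 nm (visible); m=9: 563 nm (visible); m=10: 507 nm (visible); m=11: 461 nm (visible); m=12: 422 nm (visible); m=13: 390 nm (visible); m=14: 362 nm (UV).

7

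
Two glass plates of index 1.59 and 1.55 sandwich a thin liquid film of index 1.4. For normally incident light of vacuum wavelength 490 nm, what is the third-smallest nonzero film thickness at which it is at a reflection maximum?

438 nm

Top surface (1.59 → 1.4): reflection off a lower-index medium gives no phase shift.
Bottom surface (1.4 → 1.55): reflection off a higher-index medium gives a half-wave phase shift.
The two reflections differ by half a wavelength.
With one net inversion, constructive interference in reflection requires 2 n t = (m + ½) λ.
The third-smallest nonzero thickness corresponds to m = 2: t = (m + ½) λ / (2 n) = 2.50 × 490 / (2 × 1.4) = 438 nm.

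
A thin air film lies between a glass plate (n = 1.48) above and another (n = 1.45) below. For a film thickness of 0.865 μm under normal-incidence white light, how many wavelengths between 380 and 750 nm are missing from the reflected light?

2

Ray reflecting at the top interface goes from n = 1.48 toward n = 1.0: no phase shift.
Ray reflecting at the bottom interface goes from n = 1.0 toward n = 1.45: a half-wave phase shift.
The two reflections differ by half a wavelength.
For dark reflection here: 2 n t = m λ.
λ = 2 n t / m = 1730 / m nm.
m=2: 865 nm (IR); m=3: 577 nm (visible); m=4: 433 nm (visible); m=5: 346 nm (UV).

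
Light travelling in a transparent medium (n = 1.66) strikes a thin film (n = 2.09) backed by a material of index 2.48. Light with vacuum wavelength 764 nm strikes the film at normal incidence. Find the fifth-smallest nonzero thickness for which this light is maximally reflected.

At the upper boundary (n = 1.66 to n = 2.09) the reflected ray undergoes a half-wave phase shift.
Bottom surface (2.09 → 2.48): reflection off a higher-index medium gives a half-wave phase shift.
Zero or two π shifts → no net half-wave offset.
For maximum reflection here: 2 n t = m λ.
The fifth-smallest nonzero thickness corresponds to m = 5: t = m λ / (2 n) = 5.00 × 764 / (2 × 2.09) = 914 nm.

914 nm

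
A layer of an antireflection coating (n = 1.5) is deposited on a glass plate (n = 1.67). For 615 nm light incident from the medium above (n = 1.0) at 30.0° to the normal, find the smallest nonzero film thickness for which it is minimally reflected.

Ray reflecting at the top interface goes from n = 1.0 toward n = 1.5: a half-wave phase shift.
Ray reflecting at the bottom interface goes from n = 1.5 toward n = 1.67: a half-wave phase shift.
Net: no relative phase inversion (both shifts match).
With no net inversion, destructive interference in reflection requires 2 n t cos θ_r = (m + ½) λ.
Snell's law: 1.0 sin 30.0° = 1.5 sin θ_r → sin θ_r = 0.333, cos θ_r = 0.943.
Minimum at m = 0: t = λ / (4 n cos θ_r) = 615 / (4 × 1.5 × 0.943) = 109 nm.

109 nm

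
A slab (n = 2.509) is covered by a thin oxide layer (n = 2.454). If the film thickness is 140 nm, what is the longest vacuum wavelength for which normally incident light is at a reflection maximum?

687 nm

Ray reflecting at the top interface goes from n = 1.0 toward n = 2.454: a half-wave phase shift.
Ray reflecting at the bottom interface goes from n = 2.454 toward n = 2.509: a half-wave phase shift.
Net: no relative phase inversion (both shifts match).
So the condition for constructive reflection is 2 n t = m λ.
λ = 2 n t / m. The longest wavelength is m = 1: λ = 2 × 2.454 × 140 / 1.00 = 687 nm.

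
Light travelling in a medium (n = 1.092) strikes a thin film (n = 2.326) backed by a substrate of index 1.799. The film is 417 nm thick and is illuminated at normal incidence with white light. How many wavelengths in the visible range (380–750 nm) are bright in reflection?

2

At the upper boundary (n = 1.092 to n = 2.326) the reflected ray undergoes a half-wave phase shift.
At the lower boundary (n = 2.326 to n = 1.799) the reflected ray undergoes no phase shift.
Exactly one π shift → a net half-wave offset.
With one net inversion, constructive interference in reflection requires 2 n t = (m + ½) λ.
λ = 2 n t / (m + ½) = 1940 / (m + ½) nm.
m=2: 776 nm (IR); m=3: 554 nm (visible); m=4: 431 nm (visible); m=5: 353 nm (UV).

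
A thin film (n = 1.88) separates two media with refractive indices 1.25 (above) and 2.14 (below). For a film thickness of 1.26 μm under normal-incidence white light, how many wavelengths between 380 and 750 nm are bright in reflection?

Ray reflecting at the top interface goes from n = 1.25 toward n = 1.88: a half-wave phase shift.
Bottom surface (1.88 → 2.14): reflection off a higher-index medium gives a half-wave phase shift.
Zero or two π shifts → no net half-wave offset.
So the condition for constructive reflection is 2 n t = m λ.
λ = 2 n t / m = 4738 / m nm.
m=6: 790 nm (IR); m=7: 677 nm (visible); m=8: 592 nm (visible); m=9: 526 nm (visible); m=10: 474 nm (visible); m=11: 431 nm (visible); m=12: 395 nm (visible); m=13: 364 nm (UV).

6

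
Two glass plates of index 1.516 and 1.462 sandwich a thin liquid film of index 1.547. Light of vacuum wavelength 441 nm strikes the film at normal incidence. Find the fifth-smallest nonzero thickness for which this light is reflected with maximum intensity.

641 nm

At the upper boundary (n = 1.516 to n = 1.547) the reflected ray undergoes a half-wave phase shift.
Bottom surface (1.547 → 1.462): reflection off a lower-index medium gives no phase shift.
Exactly one π shift → a net half-wave offset.
So the condition for constructive reflection is 2 n t = (m + ½) λ.
The fifth-smallest nonzero thickness corresponds to m = 4: t = (m + ½) λ / (2 n) = 4.50 × 441 / (2 × 1.547) = 641 nm.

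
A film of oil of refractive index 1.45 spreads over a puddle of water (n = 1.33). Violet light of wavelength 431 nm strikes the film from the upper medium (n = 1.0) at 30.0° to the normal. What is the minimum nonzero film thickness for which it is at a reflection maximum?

79.2 nm

At the upper boundary (n = 1.0 to n = 1.45) the reflected ray undergoes a half-wave phase shift.
Ray reflecting at the bottom interface goes from n = 1.45 toward n = 1.33: no phase shift.
The two reflections differ by half a wavelength.
For bright reflection here: 2 n t cos θ_r = (m + ½) λ.
Snell's law: 1.0 sin 30.0° = 1.45 sin θ_r → sin θ_r = 0.345, cos θ_r = 0.939.
Minimum at m = 0: t = λ / (4 n cos θ_r) = 431 / (4 × 1.45 × 0.939) = 79.2 nm.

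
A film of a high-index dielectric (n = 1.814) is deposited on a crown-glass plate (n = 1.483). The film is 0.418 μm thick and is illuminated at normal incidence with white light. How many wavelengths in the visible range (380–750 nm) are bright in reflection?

2

Ray reflecting at the top interface goes from n = 1.0 toward n = 1.814: a half-wave phase shift.
Ray reflecting at the bottom interface goes from n = 1.814 toward n = 1.483: no phase shift.
Net: one phase inversion between the two reflected rays.
For maximum reflection here: 2 n t = (m + ½) λ.
λ = 2 n t / (m + ½) = 1517 / (m + ½) nm.
m=1: 1011 nm (IR); m=2: 607 nm (visible); m=3: 433 nm (visible); m=4: 337 nm (UV).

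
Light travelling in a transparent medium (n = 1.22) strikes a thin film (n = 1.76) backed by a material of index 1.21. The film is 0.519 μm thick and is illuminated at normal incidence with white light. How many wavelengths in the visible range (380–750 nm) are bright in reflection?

3

Top surface (1.22 → 1.76): reflection off a higher-index medium gives a half-wave phase shift.
At the lower boundary (n = 1.76 to n = 1.21) the reflected ray undergoes no phase shift.
Net: one phase inversion between the two reflected rays.
So the condition for constructive reflection is 2 n t = (m + ½) λ.
λ = 2 n t / (m + ½) = 1827 / (m + ½) nm.
m=1: 1218 nm (IR); m=2: 731 nm (visible); m=3: 522 nm (visible); m=4: 406 nm (visible); m=5: 332 nm (UV).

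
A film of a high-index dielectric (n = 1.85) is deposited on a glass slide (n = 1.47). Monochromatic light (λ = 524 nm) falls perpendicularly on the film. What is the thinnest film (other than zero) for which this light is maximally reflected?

70.8 nm

Top surface (1.0 → 1.85): reflection off a higher-index medium gives a half-wave phase shift.
Bottom surface (1.85 → 1.47): reflection off a lower-index medium gives no phase shift.
The two reflections differ by half a wavelength.
For maximum reflection here: 2 n t = (m + ½) λ.
Minimum at m = 0: t = λ / (4 n) = 524 / (4 × 1.85) = 70.8 nm.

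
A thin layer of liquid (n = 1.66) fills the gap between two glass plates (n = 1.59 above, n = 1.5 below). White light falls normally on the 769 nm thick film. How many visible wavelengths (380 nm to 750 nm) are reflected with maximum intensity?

4

Ray reflecting at the top interface goes from n = 1.59 toward n = 1.66: a half-wave phase shift.
At the lower boundary (n = 1.66 to n = 1.5) the reflected ray undergoes no phase shift.
Net: one phase inversion between the two reflected rays.
For maximum reflection here: 2 n t = (m + ½) λ.
λ = 2 n t / (m + ½) = 2553 / (m + ½) nm.
m=2: 1021 nm (IR); m=3: 729 nm (visible); m=4: 567 nm (visible); m=5: 464 nm (visible); m=6: 393 nm (visible); m=7: 340 nm (UV).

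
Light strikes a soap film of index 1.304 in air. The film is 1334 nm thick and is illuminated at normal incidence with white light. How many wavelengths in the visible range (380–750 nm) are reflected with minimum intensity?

At the upper boundary (n = 1.0 to n = 1.304) the reflected ray undergoes a half-wave phase shift.
Bottom surface (1.304 → 1.0): reflection off a lower-index medium gives no phase shift.
Net: one phase inversion between the two reflected rays.
For minimum reflection here: 2 n t = m λ.
λ = 2 n t / m = 3479 / m nm.
m=4: 870 nm (IR); m=5: 696 nm (visible); m=6: 580 nm (visible); m=7: 497 nm (visible); m=8: 435 nm (visible); m=9: 387 nm (visible); m=10: 348 nm (UV).

5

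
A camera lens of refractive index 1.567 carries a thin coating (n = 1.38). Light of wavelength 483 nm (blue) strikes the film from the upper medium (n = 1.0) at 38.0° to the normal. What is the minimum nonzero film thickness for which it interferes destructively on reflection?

97.8 nm

Ray reflecting at the top interface goes from n = 1.0 toward n = 1.38: a half-wave phase shift.
Ray reflecting at the bottom interface goes from n = 1.38 toward n = 1.567: a half-wave phase shift.
The two reflections carry the same phase change, so no net offset.
For weak reflection here: 2 n t cos θ_r = (m + ½) λ.
Snell's law: 1.0 sin 38.0° = 1.38 sin θ_r → sin θ_r = 0.446, cos θ_r = 0.895.
Minimum at m = 0: t = λ / (4 n cos θ_r) = 483 / (4 × 1.38 × 0.895) = 97.8 nm.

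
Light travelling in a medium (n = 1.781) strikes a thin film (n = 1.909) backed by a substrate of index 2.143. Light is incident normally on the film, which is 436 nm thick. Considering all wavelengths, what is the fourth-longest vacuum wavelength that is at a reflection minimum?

476 nm

At the upper boundary (n = 1.781 to n = 1.909) the reflected ray undergoes a half-wave phase shift.
Bottom surface (1.909 → 2.143): reflection off a higher-index medium gives a half-wave phase shift.
Zero or two π shifts → no net half-wave offset.
So the condition for destructive reflection is 2 n t = (m + ½) λ.
λ = 2 n t / (m + ½). The fourth-longest wavelength is m = 3: λ = 2 × 1.909 × 436 / 3.50 = 476 nm.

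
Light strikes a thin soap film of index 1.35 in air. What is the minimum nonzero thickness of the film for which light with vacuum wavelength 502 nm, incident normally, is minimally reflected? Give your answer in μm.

Top surface (1.0 → 1.35): reflection off a higher-index medium gives a half-wave phase shift.
Bottom surface (1.35 → 1.0): reflection off a lower-index medium gives no phase shift.
Exactly one π shift → a net half-wave offset.
So the condition for destructive reflection is 2 n t = m λ.
Minimum nonzero at m = 1: t = λ / (2 n) = 502 / (2 × 1.35) = 186 nm.

0.186 μm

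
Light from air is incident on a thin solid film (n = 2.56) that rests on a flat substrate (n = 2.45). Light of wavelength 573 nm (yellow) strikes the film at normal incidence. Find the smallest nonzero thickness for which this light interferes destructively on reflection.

Top surface (1.0 → 2.56): reflection off a higher-index medium gives a half-wave phase shift.
At the lower boundary (n = 2.56 to n = 2.45) the reflected ray undergoes no phase shift.
The two reflections differ by half a wavelength.
So the condition for destructive reflection is 2 n t = m λ.
The smallest nonzero thickness corresponds to m = 1: t = m λ / (2 n) = 1.00 × 573 / (2 × 2.56) = 112 nm.

112 nm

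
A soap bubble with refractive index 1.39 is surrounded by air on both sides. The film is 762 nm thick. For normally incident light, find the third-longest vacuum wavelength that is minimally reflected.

706 nm

Top surface (1.0 → 1.39): reflection off a higher-index medium gives a half-wave phase shift.
Ray reflecting at the bottom interface goes from n = 1.39 toward n = 1.0: no phase shift.
The two reflections differ by half a wavelength.
With one net inversion, destructive interference in reflection requires 2 n t = m λ.
λ = 2 n t / m. The third-longest wavelength is m = 3: λ = 2 × 1.39 × 762 / 3.00 = 706 nm.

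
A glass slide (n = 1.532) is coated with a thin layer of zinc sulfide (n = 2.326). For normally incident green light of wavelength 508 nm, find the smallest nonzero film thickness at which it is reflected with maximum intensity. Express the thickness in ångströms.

Top surface (1.0 → 2.326): reflection off a higher-index medium gives a half-wave phase shift.
At the lower boundary (n = 2.326 to n = 1.532) the reflected ray undergoes no phase shift.
Exactly one π shift → a net half-wave offset.
So the condition for constructive reflection is 2 n t = (m + ½) λ.
Minimum at m = 0: t = λ / (4 n) = 508 / (4 × 2.326) = 54.6 nm.

546 Å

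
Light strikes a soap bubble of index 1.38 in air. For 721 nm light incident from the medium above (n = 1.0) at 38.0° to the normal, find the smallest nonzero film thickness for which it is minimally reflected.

At the upper boundary (n = 1.0 to n = 1.38) the reflected ray undergoes a half-wave phase shift.
Bottom surface (1.38 → 1.0): reflection off a lower-index medium gives no phase shift.
The two reflections differ by half a wavelength.
With one net inversion, destructive interference in reflection requires 2 n t cos θ_r = m λ.
Snell's law: 1.0 sin 38.0° = 1.38 sin θ_r → sin θ_r = 0.446, cos θ_r = 0.895.
Minimum nonzero at m = 1: t = λ / (2 n cos θ_r) = 721 / (2 × 1.38 × 0.895) = 292 nm.

292 nm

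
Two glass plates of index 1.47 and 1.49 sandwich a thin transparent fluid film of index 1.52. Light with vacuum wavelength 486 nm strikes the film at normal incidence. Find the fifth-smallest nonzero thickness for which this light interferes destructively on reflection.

Top surface (1.47 → 1.52): reflection off a higher-index medium gives a half-wave phase shift.
Bottom surface (1.52 → 1.49): reflection off a lower-index medium gives no phase shift.
Net: one phase inversion between the two reflected rays.
For dark reflection here: 2 n t = m λ.
The fifth-smallest nonzero thickness corresponds to m = 5: t = m λ / (2 n) = 5.00 × 486 / (2 × 1.52) = 799 nm.

799 nm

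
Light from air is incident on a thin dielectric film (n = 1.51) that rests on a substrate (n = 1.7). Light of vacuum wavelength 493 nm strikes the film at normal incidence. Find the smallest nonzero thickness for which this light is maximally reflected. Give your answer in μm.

At the upper boundary (n = 1.0 to n = 1.51) the reflected ray undergoes a half-wave phase shift.
Ray reflecting at the bottom interface goes from n = 1.51 toward n = 1.7: a half-wave phase shift.
Net: no relative phase inversion (both shifts match).
With no net inversion, constructive interference in reflection requires 2 n t = m λ.
The smallest nonzero thickness corresponds to m = 1: t = m λ / (2 n) = 1.00 × 493 / (2 × 1.51) = 163 nm.

0.163 μm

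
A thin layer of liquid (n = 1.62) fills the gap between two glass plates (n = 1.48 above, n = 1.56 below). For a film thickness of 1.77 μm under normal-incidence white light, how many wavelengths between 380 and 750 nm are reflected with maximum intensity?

7

Ray reflecting at the top interface goes from n = 1.48 toward n = 1.62: a half-wave phase shift.
Ray reflecting at the bottom interface goes from n = 1.62 toward n = 1.56: no phase shift.
Net: one phase inversion between the two reflected rays.
So the condition for constructive reflection is 2 n t = (m + ½) λ.
λ = 2 n t / (m + ½) = 5735 / (m + ½) nm.
m=7: 765 nm (IR); m=8: 675 nm (visible); m=9: 604 nm (visible); m=10: 546 nm (visible); m=11: 499 nm (visible); m=12: 459 nm (visible); m=13: 425 nm (visible); m=14: 396 nm (visible); m=15: 370 nm (UV).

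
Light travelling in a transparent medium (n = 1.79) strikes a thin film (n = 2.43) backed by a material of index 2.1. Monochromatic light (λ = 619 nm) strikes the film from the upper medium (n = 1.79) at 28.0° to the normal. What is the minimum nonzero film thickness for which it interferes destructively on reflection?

136 nm

Ray reflecting at the top interface goes from n = 1.79 toward n = 2.43: a half-wave phase shift.
Bottom surface (2.43 → 2.1): reflection off a lower-index medium gives no phase shift.
The two reflections differ by half a wavelength.
For weak reflection here: 2 n t cos θ_r = m λ.
Snell's law: 1.79 sin 28.0° = 2.43 sin θ_r → sin θ_r = 0.346, cos θ_r = 0.938.
Minimum nonzero at m = 1: t = λ / (2 n cos θ_r) = 619 / (2 × 2.43 × 0.938) = 136 nm.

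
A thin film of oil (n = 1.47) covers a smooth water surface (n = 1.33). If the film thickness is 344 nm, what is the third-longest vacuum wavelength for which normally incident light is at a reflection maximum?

405 nm

Ray reflecting at the top interface goes from n = 1.0 toward n = 1.47: a half-wave phase shift.
At the lower boundary (n = 1.47 to n = 1.33) the reflected ray undergoes no phase shift.
The two reflections differ by half a wavelength.
For strong reflection here: 2 n t = (m + ½) λ.
λ = 2 n t / (m + ½). The third-longest wavelength is m = 2: λ = 2 × 1.47 × 344 / 2.50 = 405 nm.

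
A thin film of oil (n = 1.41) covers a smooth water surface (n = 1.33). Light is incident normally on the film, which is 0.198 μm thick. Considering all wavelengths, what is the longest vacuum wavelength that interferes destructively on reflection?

Top surface (1.0 → 1.41): reflection off a higher-index medium gives a half-wave phase shift.
At the lower boundary (n = 1.41 to n = 1.33) the reflected ray undergoes no phase shift.
Exactly one π shift → a net half-wave offset.
For minimum reflection here: 2 n t = m λ.
λ = 2 n t / m. The longest wavelength is m = 1: λ = 2 × 1.41 × 198 / 1.00 = 558 nm.

558 nm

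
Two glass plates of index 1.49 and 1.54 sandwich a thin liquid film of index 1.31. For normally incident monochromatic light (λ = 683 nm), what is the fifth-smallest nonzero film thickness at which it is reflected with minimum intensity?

At the upper boundary (n = 1.49 to n = 1.31) the reflected ray undergoes no phase shift.
Ray reflecting at the bottom interface goes from n = 1.31 toward n = 1.54: a half-wave phase shift.
Net: one phase inversion between the two reflected rays.
With one net inversion, destructive interference in reflection requires 2 n t = m λ.
The fifth-smallest nonzero thickness corresponds to m = 5: t = m λ / (2 n) = 5.00 × 683 / (2 × 1.31) = 1303 nm.

1303 nm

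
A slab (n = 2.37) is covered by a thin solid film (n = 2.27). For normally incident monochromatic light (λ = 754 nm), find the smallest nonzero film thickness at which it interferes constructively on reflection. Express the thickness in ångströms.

1661 Å

Ray reflecting at the top interface goes from n = 1.0 toward n = 2.27: a half-wave phase shift.
Ray reflecting at the bottom interface goes from n = 2.27 toward n = 2.37: a half-wave phase shift.
The two reflections carry the same phase change, so no net offset.
So the condition for constructive reflection is 2 n t = m λ.
Minimum nonzero at m = 1: t = λ / (2 n) = 754 / (2 × 2.27) = 166 nm.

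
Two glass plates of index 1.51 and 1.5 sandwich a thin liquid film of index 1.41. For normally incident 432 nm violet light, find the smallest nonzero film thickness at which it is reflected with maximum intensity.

Top surface (1.51 → 1.41): reflection off a lower-index medium gives no phase shift.
Ray reflecting at the bottom interface goes from n = 1.41 toward n = 1.5: a half-wave phase shift.
Net: one phase inversion between the two reflected rays.
For strong reflection here: 2 n t = (m + ½) λ.
Minimum at m = 0: t = λ / (4 n) = 432 / (4 × 1.41) = 76.6 nm.

76.6 nm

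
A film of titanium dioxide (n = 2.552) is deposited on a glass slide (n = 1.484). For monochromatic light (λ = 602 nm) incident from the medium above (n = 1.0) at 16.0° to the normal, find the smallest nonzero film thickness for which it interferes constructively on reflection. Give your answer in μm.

At the upper boundary (n = 1.0 to n = 2.552) the reflected ray undergoes a half-wave phase shift.
Bottom surface (2.552 → 1.484): reflection off a lower-index medium gives no phase shift.
Net: one phase inversion between the two reflected rays.
So the condition for constructive reflection is 2 n t cos θ_r = (m + ½) λ.
Snell's law: 1.0 sin 16.0° = 2.552 sin θ_r → sin θ_r = 0.108, cos θ_r = 0.994.
Minimum at m = 0: t = λ / (4 n cos θ_r) = 602 / (4 × 2.552 × 0.994) = 59.3 nm.

0.0593 μm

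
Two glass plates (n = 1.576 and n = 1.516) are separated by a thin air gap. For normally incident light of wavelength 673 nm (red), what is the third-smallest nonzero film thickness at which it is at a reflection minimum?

1010 nm

At the upper boundary (n = 1.576 to n = 1.0) the reflected ray undergoes no phase shift.
Bottom surface (1.0 → 1.516): reflection off a higher-index medium gives a half-wave phase shift.
Net: one phase inversion between the two reflected rays.
For minimum reflection here: 2 n t = m λ.
The third-smallest nonzero thickness corresponds to m = 3: t = m λ / (2 n) = 3.00 × 673 / (2 × 1.0) = 1010 nm.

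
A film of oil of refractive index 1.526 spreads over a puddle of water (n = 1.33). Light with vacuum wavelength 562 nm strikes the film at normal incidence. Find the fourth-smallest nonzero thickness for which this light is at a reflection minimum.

Top surface (1.0 → 1.526): reflection off a higher-index medium gives a half-wave phase shift.
Ray reflecting at the bottom interface goes from n = 1.526 toward n = 1.33: no phase shift.
The two reflections differ by half a wavelength.
For minimum reflection here: 2 n t = m λ.
The fourth-smallest nonzero thickness corresponds to m = 4: t = m λ / (2 n) = 4.00 × 562 / (2 × 1.526) = 737 nm.

737 nm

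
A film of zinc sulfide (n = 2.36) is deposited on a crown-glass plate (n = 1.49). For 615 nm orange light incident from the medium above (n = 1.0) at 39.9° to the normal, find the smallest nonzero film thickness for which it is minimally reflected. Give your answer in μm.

Top surface (1.0 → 2.36): reflection off a higher-index medium gives a half-wave phase shift.
Ray reflecting at the bottom interface goes from n = 2.36 toward n = 1.49: no phase shift.
The two reflections differ by half a wavelength.
So the condition for destructive reflection is 2 n t cos θ_r = m λ.
Snell's law: 1.0 sin 39.9° = 2.36 sin θ_r → sin θ_r = 0.272, cos θ_r = 0.962.
Minimum nonzero at m = 1: t = λ / (2 n cos θ_r) = 615 / (2 × 2.36 × 0.962) = 135 nm.

0.135 μm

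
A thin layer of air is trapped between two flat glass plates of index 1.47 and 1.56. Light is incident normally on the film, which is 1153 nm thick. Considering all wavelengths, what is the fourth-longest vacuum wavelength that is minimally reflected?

Top surface (1.47 → 1.0): reflection off a lower-index medium gives no phase shift.
Bottom surface (1.0 → 1.56): reflection off a higher-index medium gives a half-wave phase shift.
Exactly one π shift → a net half-wave offset.
For dark reflection here: 2 n t = m λ.
λ = 2 n t / m. The fourth-longest wavelength is m = 4: λ = 2 × 1.0 × 1153 / 4.00 = 577 nm.

577 nm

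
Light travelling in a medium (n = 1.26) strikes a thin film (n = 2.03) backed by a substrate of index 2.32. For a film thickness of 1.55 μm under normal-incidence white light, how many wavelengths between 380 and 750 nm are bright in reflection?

8

Top surface (1.26 → 2.03): reflection off a higher-index medium gives a half-wave phase shift.
Bottom surface (2.03 → 2.32): reflection off a higher-index medium gives a half-wave phase shift.
Net: no relative phase inversion (both shifts match).
So the condition for constructive reflection is 2 n t = m λ.
λ = 2 n t / m = 6293 / m nm.
m=8: 787 nm (IR); m=9: 699 nm (visible); m=10: 629 nm (visible); m=11: 572 nm (visible); m=12: 524 nm (visible); m=13: 484 nm (visible); m=14: 450 nm (visible); m=15: 420 nm (visible); m=16: 393 nm (visible); m=17: 370 nm (UV).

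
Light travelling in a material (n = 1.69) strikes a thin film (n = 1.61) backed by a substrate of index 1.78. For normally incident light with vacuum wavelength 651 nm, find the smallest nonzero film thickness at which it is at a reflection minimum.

Ray reflecting at the top interface goes from n = 1.69 toward n = 1.61: no phase shift.
At the lower boundary (n = 1.61 to n = 1.78) the reflected ray undergoes a half-wave phase shift.
The two reflections differ by half a wavelength.
So the condition for destructive reflection is 2 n t = m λ.
Minimum nonzero at m = 1: t = λ / (2 n) = 651 / (2 × 1.61) = 202 nm.

202 nm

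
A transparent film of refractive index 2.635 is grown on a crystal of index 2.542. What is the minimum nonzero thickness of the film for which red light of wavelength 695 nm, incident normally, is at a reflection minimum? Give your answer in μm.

Top surface (1.0 → 2.635): reflection off a higher-index medium gives a half-wave phase shift.
Bottom surface (2.635 → 2.542): reflection off a lower-index medium gives no phase shift.
The two reflections differ by half a wavelength.
With one net inversion, destructive interference in reflection requires 2 n t = m λ.
Minimum nonzero at m = 1: t = λ / (2 n) = 695 / (2 × 2.635) = 132 nm.

0.132 μm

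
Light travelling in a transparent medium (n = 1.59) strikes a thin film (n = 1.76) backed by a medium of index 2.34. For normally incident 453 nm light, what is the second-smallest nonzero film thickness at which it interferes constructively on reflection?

Top surface (1.59 → 1.76): reflection off a higher-index medium gives a half-wave phase shift.
Ray reflecting at the bottom interface goes from n = 1.76 toward n = 2.34: a half-wave phase shift.
Net: no relative phase inversion (both shifts match).
With no net inversion, constructive interference in reflection requires 2 n t = m λ.
The second-smallest nonzero thickness corresponds to m = 2: t = m λ / (2 n) = 2.00 × 453 / (2 × 1.76) = 257 nm.

257 nm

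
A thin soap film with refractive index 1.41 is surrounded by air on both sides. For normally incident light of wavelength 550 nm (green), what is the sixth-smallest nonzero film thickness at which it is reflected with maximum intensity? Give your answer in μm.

1.07 μm

Ray reflecting at the top interface goes from n = 1.0 toward n = 1.41: a half-wave phase shift.
Ray reflecting at the bottom interface goes from n = 1.41 toward n = 1.0: no phase shift.
The two reflections differ by half a wavelength.
With one net inversion, constructive interference in reflection requires 2 n t = (m + ½) λ.
The sixth-smallest nonzero thickness corresponds to m = 5: t = (m + ½) λ / (2 n) = 5.50 × 550 / (2 × 1.41) = 1073 nm.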